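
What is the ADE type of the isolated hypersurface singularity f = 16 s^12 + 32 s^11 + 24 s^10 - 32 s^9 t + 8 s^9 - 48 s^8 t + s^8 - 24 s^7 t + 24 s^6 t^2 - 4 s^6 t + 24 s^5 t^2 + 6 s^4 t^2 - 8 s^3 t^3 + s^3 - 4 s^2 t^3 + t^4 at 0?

E_{6}

The Hessian of f at 0 has rank 0. Corank 2; j^3 = s^3 is a perfect cube, so E-series; the 4-jet and mu = 6 give E_6.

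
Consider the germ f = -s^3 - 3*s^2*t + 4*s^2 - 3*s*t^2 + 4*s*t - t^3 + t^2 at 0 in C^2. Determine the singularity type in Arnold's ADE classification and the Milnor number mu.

The Hessian of f at 0 has rank 1. Corank 1: A-series; mu = 2 gives A_2.

Type A_{2}, Milnor number mu = 2.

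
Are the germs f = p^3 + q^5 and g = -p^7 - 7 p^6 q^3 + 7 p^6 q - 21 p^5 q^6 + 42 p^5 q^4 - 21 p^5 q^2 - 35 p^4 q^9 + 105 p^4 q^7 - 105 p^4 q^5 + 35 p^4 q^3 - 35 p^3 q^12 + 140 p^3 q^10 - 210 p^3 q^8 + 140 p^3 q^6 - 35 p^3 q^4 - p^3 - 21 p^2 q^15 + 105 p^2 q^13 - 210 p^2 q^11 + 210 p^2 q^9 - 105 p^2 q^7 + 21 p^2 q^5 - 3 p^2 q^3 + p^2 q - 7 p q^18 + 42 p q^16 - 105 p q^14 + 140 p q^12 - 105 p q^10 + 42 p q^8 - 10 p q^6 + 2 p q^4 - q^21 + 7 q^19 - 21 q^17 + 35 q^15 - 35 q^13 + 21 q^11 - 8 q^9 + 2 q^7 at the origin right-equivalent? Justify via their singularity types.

No.

The Hessian of f at 0 is [[0, 0], [0, 0]] with rank 0, so corank 2. A Groebner basis of the Jacobian ideal J(f) in C{p,q} is {q^4, p^2}; counting standard monomials gives mu = 8. Corank 2; j^3 = p^3 is a perfect cube, so E-series; the 5-jet and mu = 8 give E_8. The Hessian of g at 0 is [[0, 0], [0, 0]] with rank 0, so corank 2. A Groebner basis of the Jacobian ideal J(g) in C{p,q} is {-p^2/6 + p*q^3, -7*p^2/6 + p*q + q^4, p^3, p^2*q}; counting standard monomials gives mu = 8. Corank 2; j^3 = -p^2*(p - q) has shape L^2 M (L != M), so D-series; mu = 8 gives D_8. f is E_8 but g is D_8, hence not right-equivalent.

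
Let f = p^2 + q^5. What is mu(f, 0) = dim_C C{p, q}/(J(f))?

4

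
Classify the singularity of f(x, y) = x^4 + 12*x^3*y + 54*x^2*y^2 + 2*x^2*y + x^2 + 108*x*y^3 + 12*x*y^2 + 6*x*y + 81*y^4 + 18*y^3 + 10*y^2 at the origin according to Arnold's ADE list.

A_1

The Hessian of f at 0 is [[2, 6], [6, 20]] with rank 2, so corank 0. A Groebner basis of the Jacobian ideal J(f) in C{x,y} is {x, y}; counting standard monomials gives mu = 1. Corank 0: nondegenerate Morse point, so A_1.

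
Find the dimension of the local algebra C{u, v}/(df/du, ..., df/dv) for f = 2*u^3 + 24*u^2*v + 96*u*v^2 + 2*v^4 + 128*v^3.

6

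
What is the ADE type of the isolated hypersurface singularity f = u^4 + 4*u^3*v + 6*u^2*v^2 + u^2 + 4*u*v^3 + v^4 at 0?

A_{3}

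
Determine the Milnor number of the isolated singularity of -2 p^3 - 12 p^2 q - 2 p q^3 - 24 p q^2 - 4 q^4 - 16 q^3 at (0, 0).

7

The Hessian of f at 0 has rank 0. Corank 2; j^3 = -2*(p + 2*q)^3 is a perfect cube, so E-series; the 4-jet and mu = 7 give E_7.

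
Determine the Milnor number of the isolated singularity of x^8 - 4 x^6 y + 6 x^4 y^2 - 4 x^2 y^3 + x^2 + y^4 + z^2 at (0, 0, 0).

3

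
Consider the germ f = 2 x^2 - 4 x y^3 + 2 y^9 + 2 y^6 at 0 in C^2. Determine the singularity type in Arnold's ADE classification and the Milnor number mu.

The Hessian of f at 0 has rank 1. Corank 1: A-series; mu = 8 gives A_8.

Type A8, Milnor number mu = 8.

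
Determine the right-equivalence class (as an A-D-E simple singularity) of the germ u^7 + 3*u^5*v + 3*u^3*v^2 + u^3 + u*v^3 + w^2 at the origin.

E_7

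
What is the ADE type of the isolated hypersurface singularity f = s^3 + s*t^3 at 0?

The Hessian of f at 0 has rank 0. Corank 2; j^3 = s^3 is a perfect cube, so E-series; the 4-jet and mu = 7 give E_7.

E7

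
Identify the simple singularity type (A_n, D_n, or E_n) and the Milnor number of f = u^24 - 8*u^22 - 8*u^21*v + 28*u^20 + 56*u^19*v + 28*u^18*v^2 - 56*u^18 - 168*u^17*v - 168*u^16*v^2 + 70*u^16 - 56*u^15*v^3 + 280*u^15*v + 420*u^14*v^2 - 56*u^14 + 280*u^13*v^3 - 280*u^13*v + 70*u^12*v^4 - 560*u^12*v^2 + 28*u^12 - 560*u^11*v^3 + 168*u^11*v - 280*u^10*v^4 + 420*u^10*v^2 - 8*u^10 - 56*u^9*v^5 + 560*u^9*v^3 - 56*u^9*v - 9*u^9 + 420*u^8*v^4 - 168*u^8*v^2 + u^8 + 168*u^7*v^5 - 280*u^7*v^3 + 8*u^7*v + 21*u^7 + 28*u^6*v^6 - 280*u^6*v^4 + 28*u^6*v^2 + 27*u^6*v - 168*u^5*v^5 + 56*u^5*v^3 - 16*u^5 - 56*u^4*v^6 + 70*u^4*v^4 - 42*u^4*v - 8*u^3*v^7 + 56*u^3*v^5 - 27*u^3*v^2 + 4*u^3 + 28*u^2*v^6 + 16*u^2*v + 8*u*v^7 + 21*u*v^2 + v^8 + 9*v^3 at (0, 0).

Type D9, Milnor number mu = 9.

The Hessian of f at 0 is [[0, 0], [0, 0]] with rank 0, so corank 2. A Groebner basis of the Jacobian ideal J(f) in C{u,v} is {u^2*v^2 - 128*u^2*v/177147 + 8*u^2/27 - 128*u*v^2/59049 + 4*u*v/3 - 32*v^3/19683 + 4*v^2/3, 320*u^2*v/531441 - 32*u^2/81 + u*v^3 + 320*u*v^2/177147 - 40*u*v/27 + 80*v^3/59049 - 4*v^2/3, -256*u^2*v/531441 + 32*u^2/81 - 256*u*v^2/177147 + 112*u*v/81 + v^4 - 64*v^3/59049 + 32*v^2/27, u^3 + 9*u^2*v/2 + 27*u*v^2/4 + 27*v^3/8}; counting standard monomials gives mu = 9. Corank 2; j^3 = (u + v)*(2*u + 3*v)^2 has shape L^2 M (L != M), so D-series; mu = 9 gives D_9.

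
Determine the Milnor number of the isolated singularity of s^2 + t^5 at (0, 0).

The Hessian of f at 0 is [[2, 0], [0, 0]] with rank 1, so corank 1. A Groebner basis of the Jacobian ideal J(f) in C{s,t} is {t^4, s}; counting standard monomials gives mu = 4. Corank 1: A-series; mu = 4 gives A_4.

4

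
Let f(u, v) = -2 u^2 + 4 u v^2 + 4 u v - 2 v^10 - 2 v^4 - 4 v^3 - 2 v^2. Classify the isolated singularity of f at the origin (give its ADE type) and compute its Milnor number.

The Hessian of f at 0 is [[-4, 4], [4, -4]] with rank 1, so corank 1. A Groebner basis of the Jacobian ideal J(f) in C{u,v} is {u^5 - 10*u^4 + 30*u^3*v - 35*u^3 + 54*u^2*v - 23*u^2 + 27*u*v - 4*u + 4*v, u^4*v - 4*u^4 + 10*u^3*v - 10*u^3 + 15*u^2*v - 6*u^2 + 7*u*v - u + v, -u + v^2 + v}; counting standard monomials gives mu = 9. Corank 1: A-series; mu = 9 gives A_9.

Type A9, Milnor number mu = 9.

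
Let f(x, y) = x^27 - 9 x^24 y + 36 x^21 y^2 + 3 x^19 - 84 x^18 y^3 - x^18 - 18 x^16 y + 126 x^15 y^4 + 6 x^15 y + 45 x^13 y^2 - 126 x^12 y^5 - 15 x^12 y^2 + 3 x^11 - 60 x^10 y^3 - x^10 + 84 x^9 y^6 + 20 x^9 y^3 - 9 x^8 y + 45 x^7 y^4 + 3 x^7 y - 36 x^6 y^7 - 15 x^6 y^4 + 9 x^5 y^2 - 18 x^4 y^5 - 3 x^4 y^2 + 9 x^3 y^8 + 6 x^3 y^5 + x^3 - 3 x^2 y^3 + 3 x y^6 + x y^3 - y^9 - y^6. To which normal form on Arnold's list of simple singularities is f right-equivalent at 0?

The Hessian of f at 0 is [[0, 0], [0, 0]] with rank 0, so corank 2. A Groebner basis of the Jacobian ideal J(f) in C{x,y} is {x^3, x*y^2, 3*x^2 + y^3}; counting standard monomials gives mu = 7. Corank 2; j^3 = x^3 is a perfect cube, so E-series; the 4-jet and mu = 7 give E_7.

E7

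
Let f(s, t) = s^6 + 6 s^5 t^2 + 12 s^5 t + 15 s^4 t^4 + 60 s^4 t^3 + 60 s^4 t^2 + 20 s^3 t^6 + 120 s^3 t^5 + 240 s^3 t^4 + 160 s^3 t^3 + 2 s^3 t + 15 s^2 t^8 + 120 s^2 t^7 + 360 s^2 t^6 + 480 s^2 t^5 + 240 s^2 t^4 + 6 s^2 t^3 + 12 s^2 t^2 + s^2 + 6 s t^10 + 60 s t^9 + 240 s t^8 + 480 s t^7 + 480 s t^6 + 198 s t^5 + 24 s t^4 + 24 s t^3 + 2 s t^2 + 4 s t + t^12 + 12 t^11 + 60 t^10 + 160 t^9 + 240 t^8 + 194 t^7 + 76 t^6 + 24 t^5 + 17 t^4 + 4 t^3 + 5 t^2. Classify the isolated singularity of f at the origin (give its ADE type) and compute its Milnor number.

Type A_{1}, Milnor number mu = 1.

The Hessian of f at 0 has rank 2. Corank 0: nondegenerate Morse point, so A_1.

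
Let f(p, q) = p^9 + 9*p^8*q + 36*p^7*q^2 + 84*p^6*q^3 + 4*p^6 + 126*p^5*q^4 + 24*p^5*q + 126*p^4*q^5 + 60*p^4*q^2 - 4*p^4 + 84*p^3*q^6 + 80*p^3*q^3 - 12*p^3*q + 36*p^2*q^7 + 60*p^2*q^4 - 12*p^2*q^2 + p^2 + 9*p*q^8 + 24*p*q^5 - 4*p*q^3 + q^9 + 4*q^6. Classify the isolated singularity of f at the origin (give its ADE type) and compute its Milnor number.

Type A_{8}, Milnor number mu = 8.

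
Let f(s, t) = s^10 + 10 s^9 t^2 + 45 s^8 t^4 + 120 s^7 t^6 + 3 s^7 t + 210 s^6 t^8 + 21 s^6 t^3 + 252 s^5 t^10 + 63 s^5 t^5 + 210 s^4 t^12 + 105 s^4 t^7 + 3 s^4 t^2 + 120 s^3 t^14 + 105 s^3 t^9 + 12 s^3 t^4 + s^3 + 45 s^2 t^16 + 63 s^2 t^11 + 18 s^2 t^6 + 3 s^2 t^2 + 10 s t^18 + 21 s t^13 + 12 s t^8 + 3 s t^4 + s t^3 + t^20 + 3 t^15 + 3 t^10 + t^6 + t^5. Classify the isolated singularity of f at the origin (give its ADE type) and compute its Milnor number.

Type E_7, Milnor number mu = 7.

The Hessian of f at 0 has rank 0. Corank 2; j^3 = s^3 is a perfect cube, so E-series; the 4-jet and mu = 7 give E_7.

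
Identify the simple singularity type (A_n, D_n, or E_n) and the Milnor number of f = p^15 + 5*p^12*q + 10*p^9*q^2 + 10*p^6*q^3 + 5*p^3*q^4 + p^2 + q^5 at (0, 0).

Type A4, Milnor number mu = 4.

The Hessian of f at 0 has rank 1. Corank 1: A-series; mu = 4 gives A_4.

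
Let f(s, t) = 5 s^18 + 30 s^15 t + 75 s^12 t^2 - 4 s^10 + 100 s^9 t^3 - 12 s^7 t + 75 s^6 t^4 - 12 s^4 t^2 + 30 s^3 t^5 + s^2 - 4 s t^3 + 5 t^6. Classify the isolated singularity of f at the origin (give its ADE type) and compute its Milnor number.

Type A5, Milnor number mu = 5.

The Hessian of f at 0 has rank 1. Corank 1: A-series; mu = 5 gives A_5.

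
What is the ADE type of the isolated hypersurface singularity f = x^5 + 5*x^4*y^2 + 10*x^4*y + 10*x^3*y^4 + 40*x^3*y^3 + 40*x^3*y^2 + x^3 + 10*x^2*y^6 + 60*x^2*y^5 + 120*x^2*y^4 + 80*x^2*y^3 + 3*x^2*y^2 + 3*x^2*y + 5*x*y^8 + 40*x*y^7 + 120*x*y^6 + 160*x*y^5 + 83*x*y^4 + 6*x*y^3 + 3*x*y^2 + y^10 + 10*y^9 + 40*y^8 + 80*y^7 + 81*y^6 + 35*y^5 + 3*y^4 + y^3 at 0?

E8

The Hessian of f at 0 has rank 0. Corank 2; j^3 = (x + y)^3 is a perfect cube, so E-series; the 5-jet and mu = 8 give E_8.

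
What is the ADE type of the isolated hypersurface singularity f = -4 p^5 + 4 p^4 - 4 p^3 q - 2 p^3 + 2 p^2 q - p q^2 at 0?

D4

The Hessian of f at 0 has rank 0. Corank 2; j^3 = -p*(2*p^2 - 2*p*q + q^2) splits into three distinct lines over C (the quadratic factor has nonzero discriminant), so D_4.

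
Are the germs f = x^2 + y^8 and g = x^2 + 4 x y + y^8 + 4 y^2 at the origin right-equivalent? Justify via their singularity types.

The Hessian of f at 0 has rank 1. Corank 1: A-series; mu = 7 gives A_7. The Hessian of g at 0 has rank 1. Corank 1: A-series; mu = 7 gives A_7. Both have type A_7, hence right-equivalent.

Yes.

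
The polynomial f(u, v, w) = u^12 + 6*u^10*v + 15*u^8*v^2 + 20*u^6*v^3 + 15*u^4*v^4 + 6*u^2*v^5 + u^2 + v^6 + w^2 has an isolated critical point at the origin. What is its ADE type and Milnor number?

The Hessian of f at 0 has rank 2. Corank 1: A-series; mu = 5 gives A_5.

Type A_5, Milnor number mu = 5.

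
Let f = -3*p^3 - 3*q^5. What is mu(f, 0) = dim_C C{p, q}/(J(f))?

8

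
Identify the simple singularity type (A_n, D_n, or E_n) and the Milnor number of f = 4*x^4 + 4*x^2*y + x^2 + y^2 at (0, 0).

Type A_{1}, Milnor number mu = 1.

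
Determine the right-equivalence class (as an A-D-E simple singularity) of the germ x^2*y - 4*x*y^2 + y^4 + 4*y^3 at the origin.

The Hessian of f at 0 is [[0, 0], [0, 0]] with rank 0, so corank 2. A Groebner basis of the Jacobian ideal J(f) in C{x,y} is {x^3 + 2*x^2 - 8*y^2, x^2/4 + y^3 - y^2, x*y - 2*y^2}; counting standard monomials gives mu = 5. Corank 2; j^3 = y*(x - 2*y)^2 has shape L^2 M (L != M), so D-series; mu = 5 gives D_5.

D_{5}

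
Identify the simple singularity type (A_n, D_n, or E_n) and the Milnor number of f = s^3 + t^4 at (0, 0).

Type E_6, Milnor number mu = 6.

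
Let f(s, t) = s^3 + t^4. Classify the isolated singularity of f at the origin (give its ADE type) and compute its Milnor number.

The Hessian of f at 0 has rank 0. Corank 2; j^3 = s^3 is a perfect cube, so E-series; the 4-jet and mu = 6 give E_6.

Type E_{6}, Milnor number mu = 6.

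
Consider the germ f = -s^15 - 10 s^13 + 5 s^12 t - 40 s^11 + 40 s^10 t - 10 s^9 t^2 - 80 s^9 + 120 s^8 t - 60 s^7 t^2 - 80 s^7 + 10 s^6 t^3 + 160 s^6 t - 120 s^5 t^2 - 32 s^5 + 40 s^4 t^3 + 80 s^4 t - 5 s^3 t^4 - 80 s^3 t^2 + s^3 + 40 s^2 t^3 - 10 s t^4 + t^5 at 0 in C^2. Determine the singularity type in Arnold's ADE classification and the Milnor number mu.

Type E_{8}, Milnor number mu = 8.

The Hessian of f at 0 has rank 0. Corank 2; j^3 = s^3 is a perfect cube, so E-series; the 5-jet and mu = 8 give E_8.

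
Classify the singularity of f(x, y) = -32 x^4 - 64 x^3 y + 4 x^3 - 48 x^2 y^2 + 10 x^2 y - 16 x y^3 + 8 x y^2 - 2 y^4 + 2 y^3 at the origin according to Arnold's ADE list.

The Hessian of f at 0 has rank 0. Corank 2; j^3 = 2*(x + y)^2*(2*x + y) has shape L^2 M (L != M), so D-series; mu = 5 gives D_5.

D5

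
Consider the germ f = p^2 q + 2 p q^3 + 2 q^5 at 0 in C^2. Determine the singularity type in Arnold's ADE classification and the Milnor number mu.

Type D_{6}, Milnor number mu = 6.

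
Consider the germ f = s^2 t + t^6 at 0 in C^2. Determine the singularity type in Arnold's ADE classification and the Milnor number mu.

Type D7, Milnor number mu = 7.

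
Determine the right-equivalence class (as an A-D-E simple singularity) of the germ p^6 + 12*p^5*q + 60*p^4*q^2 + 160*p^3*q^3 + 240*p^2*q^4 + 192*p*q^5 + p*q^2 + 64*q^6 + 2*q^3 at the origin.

D_{7}

The Hessian of f at 0 has rank 0. Corank 2; j^3 = q^2*(p + 2*q) has shape L^2 M (L != M), so D-series; mu = 7 gives D_7.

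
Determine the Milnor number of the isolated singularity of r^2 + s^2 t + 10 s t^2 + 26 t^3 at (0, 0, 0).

4

The Hessian of f at 0 has rank 1. Corank 2; j^3 = t*(s^2 + 10*s*t + 26*t^2) splits into three distinct lines over C (the quadratic factor has nonzero discriminant), so D_4.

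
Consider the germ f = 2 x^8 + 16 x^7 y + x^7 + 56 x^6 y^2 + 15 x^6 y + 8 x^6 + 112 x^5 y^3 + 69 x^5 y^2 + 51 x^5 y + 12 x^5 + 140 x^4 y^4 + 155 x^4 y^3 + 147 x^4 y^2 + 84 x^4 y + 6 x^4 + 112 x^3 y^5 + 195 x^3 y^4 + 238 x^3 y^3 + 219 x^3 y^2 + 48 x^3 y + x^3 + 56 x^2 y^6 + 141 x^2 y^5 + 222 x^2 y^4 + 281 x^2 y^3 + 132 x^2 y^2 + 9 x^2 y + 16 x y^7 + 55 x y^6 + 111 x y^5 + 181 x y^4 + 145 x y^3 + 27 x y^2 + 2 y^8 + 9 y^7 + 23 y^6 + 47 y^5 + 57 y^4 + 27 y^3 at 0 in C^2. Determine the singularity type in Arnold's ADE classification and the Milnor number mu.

The Hessian of f at 0 has rank 0. Corank 2; j^3 = (x + 3*y)^3 is a perfect cube, so E-series; the 4-jet and mu = 7 give E_7.

Type E7, Milnor number mu = 7.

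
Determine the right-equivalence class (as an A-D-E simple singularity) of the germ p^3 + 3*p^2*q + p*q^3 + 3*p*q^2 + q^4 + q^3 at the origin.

E_7

The Hessian of f at 0 has rank 0. Corank 2; j^3 = (p + q)^3 is a perfect cube, so E-series; the 4-jet and mu = 7 give E_7.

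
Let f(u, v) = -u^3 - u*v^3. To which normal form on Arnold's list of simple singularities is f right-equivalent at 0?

E_{7}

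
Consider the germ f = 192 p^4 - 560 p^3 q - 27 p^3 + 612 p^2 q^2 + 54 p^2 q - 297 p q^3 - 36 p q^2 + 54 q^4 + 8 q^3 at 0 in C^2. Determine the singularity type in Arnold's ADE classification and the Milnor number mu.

Type E7, Milnor number mu = 7.

The Hessian of f at 0 is [[0, 0], [0, 0]] with rank 0, so corank 2. A Groebner basis of the Jacobian ideal J(f) in C{p,q} is {19683*p^2/16 - 6561*p*q/4 + q^4 + 27*q^3/16 + 2187*q^2/4, p^3 - 459*p^2/8 + 153*p*q/2 - 3*q^3/8 - 51*q^2/2, p^2*q - 891*p^2/16 + 297*p*q/4 - 25*q^3/48 - 99*q^2/4, -81*p^2/2 + p*q^2 + 54*p*q - 13*q^3/18 - 18*q^2}; counting standard monomials gives mu = 7. Corank 2; j^3 = -(3*p - 2*q)^3 is a perfect cube, so E-series; the 4-jet and mu = 7 give E_7.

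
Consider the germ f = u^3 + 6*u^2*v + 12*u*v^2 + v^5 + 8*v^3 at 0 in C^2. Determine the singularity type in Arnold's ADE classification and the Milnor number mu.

Type E_8, Milnor number mu = 8.

The Hessian of f at 0 has rank 0. Corank 2; j^3 = (u + 2*v)^3 is a perfect cube, so E-series; the 5-jet and mu = 8 give E_8.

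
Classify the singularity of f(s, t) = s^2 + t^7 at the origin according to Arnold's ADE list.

A_{6}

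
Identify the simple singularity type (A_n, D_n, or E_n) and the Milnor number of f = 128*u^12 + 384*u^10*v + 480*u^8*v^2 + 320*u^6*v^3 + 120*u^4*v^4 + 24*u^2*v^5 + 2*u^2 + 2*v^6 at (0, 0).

Type A_{5}, Milnor number mu = 5.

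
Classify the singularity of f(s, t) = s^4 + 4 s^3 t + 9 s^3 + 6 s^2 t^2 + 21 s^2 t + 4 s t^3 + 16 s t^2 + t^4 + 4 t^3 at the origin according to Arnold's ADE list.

D_5

The Hessian of f at 0 is [[0, 0], [0, 0]] with rank 0, so corank 2. A Groebner basis of the Jacobian ideal J(f) in C{s,t} is {s*t^2 + 27*s*t/2 + 9*t^2, -81*s*t/4 + t^3 - 27*t^2/2, s^2 + 5*s*t/3 + 2*t^2/3}; counting standard monomials gives mu = 5. Corank 2; j^3 = (s + t)*(3*s + 2*t)^2 has shape L^2 M (L != M), so D-series; mu = 5 gives D_5.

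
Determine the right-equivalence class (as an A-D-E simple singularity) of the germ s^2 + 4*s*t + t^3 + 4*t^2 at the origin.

The Hessian of f at 0 has rank 1. Corank 1: A-series; mu = 2 gives A_2.

A2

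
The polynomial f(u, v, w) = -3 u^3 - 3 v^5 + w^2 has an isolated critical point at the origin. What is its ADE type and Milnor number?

Type E_{8}, Milnor number mu = 8.

The Hessian of f at 0 has rank 1. Corank 2; j^3 = -3*u^3 is a perfect cube, so E-series; the 5-jet and mu = 8 give E_8.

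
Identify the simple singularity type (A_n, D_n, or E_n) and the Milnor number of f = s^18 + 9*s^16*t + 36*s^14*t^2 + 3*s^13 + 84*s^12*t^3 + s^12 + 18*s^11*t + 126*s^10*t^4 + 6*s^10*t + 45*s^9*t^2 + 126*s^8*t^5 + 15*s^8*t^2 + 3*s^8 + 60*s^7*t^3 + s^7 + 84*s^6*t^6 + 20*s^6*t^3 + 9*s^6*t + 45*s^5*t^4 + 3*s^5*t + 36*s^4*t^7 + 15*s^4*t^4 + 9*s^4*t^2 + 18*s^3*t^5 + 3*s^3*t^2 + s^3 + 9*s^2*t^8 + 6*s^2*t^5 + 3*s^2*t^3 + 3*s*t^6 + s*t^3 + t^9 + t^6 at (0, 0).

Type E7, Milnor number mu = 7.

The Hessian of f at 0 has rank 0. Corank 2; j^3 = s^3 is a perfect cube, so E-series; the 4-jet and mu = 7 give E_7.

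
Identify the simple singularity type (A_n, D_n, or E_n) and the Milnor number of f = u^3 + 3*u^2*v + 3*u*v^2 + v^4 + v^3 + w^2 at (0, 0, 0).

Type E_6, Milnor number mu = 6.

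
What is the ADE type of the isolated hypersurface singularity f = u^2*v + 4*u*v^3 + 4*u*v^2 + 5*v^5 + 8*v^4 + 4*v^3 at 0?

D_{6}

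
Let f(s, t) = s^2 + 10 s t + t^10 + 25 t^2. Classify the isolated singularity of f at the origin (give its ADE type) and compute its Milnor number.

The Hessian of f at 0 has rank 1. Corank 1: A-series; mu = 9 gives A_9.

Type A_9, Milnor number mu = 9.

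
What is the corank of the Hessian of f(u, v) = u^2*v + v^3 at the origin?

2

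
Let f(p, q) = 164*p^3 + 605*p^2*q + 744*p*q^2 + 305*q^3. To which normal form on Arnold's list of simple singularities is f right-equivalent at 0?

D_4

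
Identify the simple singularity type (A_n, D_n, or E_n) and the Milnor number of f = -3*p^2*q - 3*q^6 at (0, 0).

Type D_{7}, Milnor number mu = 7.

The Hessian of f at 0 is [[0, 0], [0, 0]] with rank 0, so corank 2. A Groebner basis of the Jacobian ideal J(f) in C{p,q} is {p^2/6 + q^5, p^3, p*q}; counting standard monomials gives mu = 7. Corank 2; j^3 = -3*p^2*q has shape L^2 M (L != M), so D-series; mu = 7 gives D_7.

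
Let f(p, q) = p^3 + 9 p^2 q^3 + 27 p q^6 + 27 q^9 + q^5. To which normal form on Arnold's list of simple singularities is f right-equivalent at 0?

E_{8}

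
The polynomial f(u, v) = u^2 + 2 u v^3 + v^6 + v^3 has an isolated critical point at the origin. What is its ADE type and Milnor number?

Type A_2, Milnor number mu = 2.

The Hessian of f at 0 has rank 1. Corank 1: A-series; mu = 2 gives A_2.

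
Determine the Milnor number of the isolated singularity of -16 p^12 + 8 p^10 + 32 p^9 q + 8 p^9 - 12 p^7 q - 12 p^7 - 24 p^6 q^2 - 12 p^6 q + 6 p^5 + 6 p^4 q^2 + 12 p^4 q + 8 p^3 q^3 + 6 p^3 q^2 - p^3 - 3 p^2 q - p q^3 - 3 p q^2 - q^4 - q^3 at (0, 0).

7

The Hessian of f at 0 is [[0, 0], [0, 0]] with rank 0, so corank 2. A Groebner basis of the Jacobian ideal J(f) in C{p,q} is {p^3 + 3*p^2*q + 6*p^2 + 12*p*q + 6*q^2, -3*p^2 + p*q^2 - 6*p*q - 3*q^2, 3*p^2 + 6*p*q + q^3 + 3*q^2}; counting standard monomials gives mu = 7. Corank 2; j^3 = -(p + q)^3 is a perfect cube, so E-series; the 4-jet and mu = 7 give E_7.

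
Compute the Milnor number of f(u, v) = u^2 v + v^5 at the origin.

6

The Hessian of f at 0 has rank 0. Corank 2; j^3 = u^2*v has shape L^2 M (L != M), so D-series; mu = 6 gives D_6.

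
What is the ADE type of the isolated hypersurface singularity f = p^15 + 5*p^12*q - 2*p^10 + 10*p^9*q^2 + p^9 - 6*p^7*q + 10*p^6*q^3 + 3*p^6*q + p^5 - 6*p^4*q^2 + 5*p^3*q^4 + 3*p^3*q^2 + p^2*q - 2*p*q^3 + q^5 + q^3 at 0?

D_4

The Hessian of f at 0 has rank 0. Corank 2; j^3 = q*(p^2 + q^2) splits into three distinct lines over C (the quadratic factor has nonzero discriminant), so D_4.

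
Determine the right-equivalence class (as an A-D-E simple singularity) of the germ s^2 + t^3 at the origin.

The Hessian of f at 0 has rank 1. Corank 1: A-series; mu = 2 gives A_2.

A2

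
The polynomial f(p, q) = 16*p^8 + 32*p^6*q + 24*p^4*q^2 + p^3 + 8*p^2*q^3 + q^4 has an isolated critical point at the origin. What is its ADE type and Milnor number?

The Hessian of f at 0 has rank 0. Corank 2; j^3 = p^3 is a perfect cube, so E-series; the 4-jet and mu = 6 give E_6.

Type E_6, Milnor number mu = 6.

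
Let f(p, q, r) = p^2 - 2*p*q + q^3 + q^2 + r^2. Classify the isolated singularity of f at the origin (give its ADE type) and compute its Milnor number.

The Hessian of f at 0 has rank 2. Corank 1: A-series; mu = 2 gives A_2.

Type A2, Milnor number mu = 2.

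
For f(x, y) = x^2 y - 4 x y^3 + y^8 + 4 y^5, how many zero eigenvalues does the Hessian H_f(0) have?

Hessian at 0 has rank 0.

2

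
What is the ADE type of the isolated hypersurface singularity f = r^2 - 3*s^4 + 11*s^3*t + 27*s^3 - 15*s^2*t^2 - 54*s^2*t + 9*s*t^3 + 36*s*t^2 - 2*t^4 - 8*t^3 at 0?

E_7

The Hessian of f at 0 has rank 1. Corank 2; j^3 = (3*s - 2*t)^3 is a perfect cube, so E-series; the 4-jet and mu = 7 give E_7.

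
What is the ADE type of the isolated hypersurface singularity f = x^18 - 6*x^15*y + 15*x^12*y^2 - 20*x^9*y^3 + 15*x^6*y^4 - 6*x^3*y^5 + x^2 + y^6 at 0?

A_5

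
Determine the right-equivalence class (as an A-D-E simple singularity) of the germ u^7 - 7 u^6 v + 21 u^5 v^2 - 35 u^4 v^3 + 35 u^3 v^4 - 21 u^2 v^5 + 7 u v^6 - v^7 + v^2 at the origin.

A_{6}

The Hessian of f at 0 has rank 1. Corank 1: A-series; mu = 6 gives A_6.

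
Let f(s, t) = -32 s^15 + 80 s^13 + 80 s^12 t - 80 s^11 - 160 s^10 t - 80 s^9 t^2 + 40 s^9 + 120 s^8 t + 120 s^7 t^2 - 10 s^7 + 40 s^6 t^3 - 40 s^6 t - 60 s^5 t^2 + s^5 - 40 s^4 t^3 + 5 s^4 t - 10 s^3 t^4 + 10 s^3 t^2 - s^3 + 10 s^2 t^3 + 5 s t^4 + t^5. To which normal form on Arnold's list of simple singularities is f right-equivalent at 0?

E8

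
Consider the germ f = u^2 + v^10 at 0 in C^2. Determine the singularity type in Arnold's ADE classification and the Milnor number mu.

Type A9, Milnor number mu = 9.

The Hessian of f at 0 has rank 1. Corank 1: A-series; mu = 9 gives A_9.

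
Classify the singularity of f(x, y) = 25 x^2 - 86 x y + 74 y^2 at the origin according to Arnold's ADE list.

A_1

The Hessian of f at 0 is [[50, -86], [-86, 148]] with rank 2, so corank 0. A Groebner basis of the Jacobian ideal J(f) in C{x,y} is {x, y}; counting standard monomials gives mu = 1. Corank 0: nondegenerate Morse point, so A_1.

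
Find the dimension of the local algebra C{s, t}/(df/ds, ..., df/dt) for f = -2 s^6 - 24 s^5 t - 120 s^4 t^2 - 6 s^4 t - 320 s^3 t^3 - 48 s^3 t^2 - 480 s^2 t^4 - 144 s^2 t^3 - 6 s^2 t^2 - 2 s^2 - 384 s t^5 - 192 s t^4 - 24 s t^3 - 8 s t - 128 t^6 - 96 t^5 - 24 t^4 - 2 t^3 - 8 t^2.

2

The Hessian of f at 0 has rank 1. Corank 1: A-series; mu = 2 gives A_2.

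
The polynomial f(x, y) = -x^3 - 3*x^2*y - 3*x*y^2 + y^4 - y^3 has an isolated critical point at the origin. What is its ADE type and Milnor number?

Type E6, Milnor number mu = 6.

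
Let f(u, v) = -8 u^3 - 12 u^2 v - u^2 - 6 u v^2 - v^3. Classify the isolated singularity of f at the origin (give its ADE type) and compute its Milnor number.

Type A_2, Milnor number mu = 2.

The Hessian of f at 0 has rank 1. Corank 1: A-series; mu = 2 gives A_2.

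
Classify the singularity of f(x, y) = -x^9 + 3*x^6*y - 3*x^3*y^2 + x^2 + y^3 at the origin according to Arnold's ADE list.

The Hessian of f at 0 has rank 1. Corank 1: A-series; mu = 2 gives A_2.

A2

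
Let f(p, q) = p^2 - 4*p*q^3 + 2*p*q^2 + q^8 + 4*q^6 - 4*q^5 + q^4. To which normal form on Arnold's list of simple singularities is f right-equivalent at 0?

A7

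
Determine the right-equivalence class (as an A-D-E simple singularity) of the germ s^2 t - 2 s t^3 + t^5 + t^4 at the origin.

The Hessian of f at 0 is [[0, 0], [0, 0]] with rank 0, so corank 2. A Groebner basis of the Jacobian ideal J(f) in C{s,t} is {s*t^2, -s*t + t^3, s^2 + 4*s*t}; counting standard monomials gives mu = 5. Corank 2; j^3 = s^2*t has shape L^2 M (L != M), so D-series; mu = 5 gives D_5.

D5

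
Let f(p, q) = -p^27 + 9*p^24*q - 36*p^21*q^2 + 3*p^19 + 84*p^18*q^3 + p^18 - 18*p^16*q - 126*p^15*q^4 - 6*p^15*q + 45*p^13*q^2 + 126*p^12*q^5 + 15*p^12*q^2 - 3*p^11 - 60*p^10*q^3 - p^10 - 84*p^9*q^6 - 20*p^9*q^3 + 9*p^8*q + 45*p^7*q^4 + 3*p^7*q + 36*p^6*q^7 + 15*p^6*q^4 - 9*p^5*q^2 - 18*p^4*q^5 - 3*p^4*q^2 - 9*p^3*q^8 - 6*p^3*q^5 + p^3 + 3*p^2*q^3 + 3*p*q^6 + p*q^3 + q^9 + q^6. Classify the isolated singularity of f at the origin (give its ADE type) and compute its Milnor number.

Type E_7, Milnor number mu = 7.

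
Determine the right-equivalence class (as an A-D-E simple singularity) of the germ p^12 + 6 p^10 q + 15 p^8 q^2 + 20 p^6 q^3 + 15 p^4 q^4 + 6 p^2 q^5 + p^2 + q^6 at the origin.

The Hessian of f at 0 is [[2, 0], [0, 0]] with rank 1, so corank 1. A Groebner basis of the Jacobian ideal J(f) in C{p,q} is {q^5, p}; counting standard monomials gives mu = 5. Corank 1: A-series; mu = 5 gives A_5.

A5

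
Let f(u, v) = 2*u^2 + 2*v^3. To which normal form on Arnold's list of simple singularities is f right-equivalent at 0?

A2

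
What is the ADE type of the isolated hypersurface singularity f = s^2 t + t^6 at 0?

The Hessian of f at 0 is [[0, 0], [0, 0]] with rank 0, so corank 2. A Groebner basis of the Jacobian ideal J(f) in C{s,t} is {s^2/6 + t^5, s^3, s*t}; counting standard monomials gives mu = 7. Corank 2; j^3 = s^2*t has shape L^2 M (L != M), so D-series; mu = 7 gives D_7.

D_{7}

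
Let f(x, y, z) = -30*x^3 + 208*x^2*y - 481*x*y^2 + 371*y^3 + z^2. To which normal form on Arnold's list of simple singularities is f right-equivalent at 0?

D_{4}

The Hessian of f at 0 is [[0, 0, 0], [0, 0, 0], [0, 0, 2]] with rank 1, so corank 2. A Groebner basis of the Jacobian ideal J(f) in C{x,y,z} is {y^3, x^2 - 11*y^2/2, x*y - 61*y^2/26, z}; counting standard monomials gives mu = 4. Corank 2; j^3 = -(3*x - 7*y)*(10*x^2 - 46*x*y + 53*y^2) splits into three distinct lines over C (the quadratic factor has nonzero discriminant), so D_4.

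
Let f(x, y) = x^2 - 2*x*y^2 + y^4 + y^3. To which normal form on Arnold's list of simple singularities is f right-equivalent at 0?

The Hessian of f at 0 is [[2, 0], [0, 0]] with rank 1, so corank 1. A Groebner basis of the Jacobian ideal J(f) in C{x,y} is {y^2, x}; counting standard monomials gives mu = 2. Corank 1: A-series; mu = 2 gives A_2.

A_{2}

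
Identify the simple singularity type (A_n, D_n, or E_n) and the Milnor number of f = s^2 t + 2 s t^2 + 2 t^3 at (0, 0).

The Hessian of f at 0 has rank 0. Corank 2; j^3 = t*(s^2 + 2*s*t + 2*t^2) splits into three distinct lines over C (the quadratic factor has nonzero discriminant), so D_4.

Type D4, Milnor number mu = 4.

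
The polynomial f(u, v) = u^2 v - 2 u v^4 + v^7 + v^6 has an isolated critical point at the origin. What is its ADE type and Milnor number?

Type D7, Milnor number mu = 7.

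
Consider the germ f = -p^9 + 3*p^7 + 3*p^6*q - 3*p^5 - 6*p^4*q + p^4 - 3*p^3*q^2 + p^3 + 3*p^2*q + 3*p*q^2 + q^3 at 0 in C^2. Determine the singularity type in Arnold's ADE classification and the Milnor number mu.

Type E_{6}, Milnor number mu = 6.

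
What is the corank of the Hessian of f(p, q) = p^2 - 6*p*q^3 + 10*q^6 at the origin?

Hessian at 0 has rank 1.

1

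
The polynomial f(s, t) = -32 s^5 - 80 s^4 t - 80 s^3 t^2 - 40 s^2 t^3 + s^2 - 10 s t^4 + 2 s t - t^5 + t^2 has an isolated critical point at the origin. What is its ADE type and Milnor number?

The Hessian of f at 0 has rank 1. Corank 1: A-series; mu = 4 gives A_4.

Type A_{4}, Milnor number mu = 4.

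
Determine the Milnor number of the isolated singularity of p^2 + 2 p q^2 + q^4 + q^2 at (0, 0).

The Hessian of f at 0 is [[2, 0], [0, 2]] with rank 2, so corank 0. A Groebner basis of the Jacobian ideal J(f) in C{p,q} is {p, q}; counting standard monomials gives mu = 1. Corank 0: nondegenerate Morse point, so A_1.

1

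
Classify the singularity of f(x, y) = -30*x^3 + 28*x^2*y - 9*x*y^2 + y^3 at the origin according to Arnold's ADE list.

The Hessian of f at 0 is [[0, 0], [0, 0]] with rank 0, so corank 2. A Groebner basis of the Jacobian ideal J(f) in C{x,y} is {y^3, x^2 - 3*y^2/26, x*y - 9*y^2/26}; counting standard monomials gives mu = 4. Corank 2; j^3 = -(3*x - y)*(10*x^2 - 6*x*y + y^2) splits into three distinct lines over C (the quadratic factor has nonzero discriminant), so D_4.

D4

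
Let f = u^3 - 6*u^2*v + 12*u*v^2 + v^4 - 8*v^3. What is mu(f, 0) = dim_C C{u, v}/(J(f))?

6

The Hessian of f at 0 has rank 0. Corank 2; j^3 = (u - 2*v)^3 is a perfect cube, so E-series; the 4-jet and mu = 6 give E_6.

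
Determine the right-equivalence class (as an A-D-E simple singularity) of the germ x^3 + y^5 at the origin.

E_{8}

The Hessian of f at 0 is [[0, 0], [0, 0]] with rank 0, so corank 2. A Groebner basis of the Jacobian ideal J(f) in C{x,y} is {y^4, x^2}; counting standard monomials gives mu = 8. Corank 2; j^3 = x^3 is a perfect cube, so E-series; the 5-jet and mu = 8 give E_8.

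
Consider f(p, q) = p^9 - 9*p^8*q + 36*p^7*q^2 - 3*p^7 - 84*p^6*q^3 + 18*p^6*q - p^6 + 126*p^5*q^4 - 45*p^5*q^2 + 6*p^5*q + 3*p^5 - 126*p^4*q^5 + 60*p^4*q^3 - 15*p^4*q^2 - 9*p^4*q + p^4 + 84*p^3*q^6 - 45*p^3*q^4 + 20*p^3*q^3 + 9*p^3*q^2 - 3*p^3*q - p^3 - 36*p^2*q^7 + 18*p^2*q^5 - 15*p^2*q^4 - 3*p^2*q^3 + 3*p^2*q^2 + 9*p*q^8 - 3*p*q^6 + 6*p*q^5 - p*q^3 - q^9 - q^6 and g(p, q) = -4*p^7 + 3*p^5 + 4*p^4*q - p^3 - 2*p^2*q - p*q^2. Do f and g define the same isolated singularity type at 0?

No.

The Hessian of f at 0 has rank 0. Corank 2; j^3 = -p^3 is a perfect cube, so E-series; the 4-jet and mu = 7 give E_7. The Hessian of g at 0 has rank 0. Corank 2; j^3 = -p*(p + q)^2 has shape L^2 M (L != M), so D-series; mu = 6 gives D_6. f is E_7 but g is D_6, hence not right-equivalent.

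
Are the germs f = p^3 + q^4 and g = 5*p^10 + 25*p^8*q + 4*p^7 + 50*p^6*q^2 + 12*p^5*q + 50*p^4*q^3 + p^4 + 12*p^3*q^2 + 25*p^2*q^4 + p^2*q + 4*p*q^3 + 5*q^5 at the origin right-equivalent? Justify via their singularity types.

No.

The Hessian of f at 0 is [[0, 0], [0, 0]] with rank 0, so corank 2. A Groebner basis of the Jacobian ideal J(f) in C{p,q} is {q^3, p^2}; counting standard monomials gives mu = 6. Corank 2; j^3 = p^3 is a perfect cube, so E-series; the 4-jet and mu = 6 give E_6. The Hessian of g at 0 is [[0, 0], [0, 0]] with rank 0, so corank 2. A Groebner basis of the Jacobian ideal J(g) in C{p,q} is {p^3, p^2*q, -2*p^2 + p*q^2, p*q/2 + q^3}; counting standard monomials gives mu = 6. Corank 2; j^3 = p^2*q has shape L^2 M (L != M), so D-series; mu = 6 gives D_6. f is E_6 but g is D_6, hence not right-equivalent.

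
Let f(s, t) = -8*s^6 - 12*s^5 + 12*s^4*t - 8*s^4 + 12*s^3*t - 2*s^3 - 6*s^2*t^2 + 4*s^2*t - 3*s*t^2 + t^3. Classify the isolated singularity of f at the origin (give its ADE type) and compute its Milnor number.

The Hessian of f at 0 is [[0, 0], [0, 0]] with rank 0, so corank 2. A Groebner basis of the Jacobian ideal J(f) in C{s,t} is {t^3, s^2 - 3*t^2/2, s*t - 3*t^2/2}; counting standard monomials gives mu = 4. Corank 2; j^3 = -(s - t)*(2*s^2 - 2*s*t + t^2) splits into three distinct lines over C (the quadratic factor has nonzero discriminant), so D_4.

Type D4, Milnor number mu = 4.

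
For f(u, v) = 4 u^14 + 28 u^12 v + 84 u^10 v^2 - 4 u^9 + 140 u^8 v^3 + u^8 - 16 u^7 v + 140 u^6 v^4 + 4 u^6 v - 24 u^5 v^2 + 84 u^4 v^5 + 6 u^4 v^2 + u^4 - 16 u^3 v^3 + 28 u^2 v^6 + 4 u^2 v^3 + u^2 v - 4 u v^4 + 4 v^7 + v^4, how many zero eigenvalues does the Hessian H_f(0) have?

2

The Hessian at 0 is [[0, 0], [0, 0]] of rank 0; hence corank 2.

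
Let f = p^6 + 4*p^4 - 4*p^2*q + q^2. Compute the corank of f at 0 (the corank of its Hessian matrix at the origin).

1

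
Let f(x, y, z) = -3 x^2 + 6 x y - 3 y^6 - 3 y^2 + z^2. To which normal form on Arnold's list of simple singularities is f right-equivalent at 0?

The Hessian of f at 0 has rank 2. Corank 1: A-series; mu = 5 gives A_5.

A_{5}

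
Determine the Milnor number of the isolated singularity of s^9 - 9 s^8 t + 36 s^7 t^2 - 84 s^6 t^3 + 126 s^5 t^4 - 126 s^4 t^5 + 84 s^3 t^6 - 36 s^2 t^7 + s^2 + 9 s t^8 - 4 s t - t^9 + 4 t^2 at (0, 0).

8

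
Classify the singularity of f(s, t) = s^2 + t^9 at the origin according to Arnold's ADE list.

A_8

The Hessian of f at 0 has rank 1. Corank 1: A-series; mu = 8 gives A_8.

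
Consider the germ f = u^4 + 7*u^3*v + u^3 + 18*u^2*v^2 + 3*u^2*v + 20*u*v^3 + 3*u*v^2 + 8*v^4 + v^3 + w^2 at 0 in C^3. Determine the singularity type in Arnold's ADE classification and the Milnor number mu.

The Hessian of f at 0 is [[0, 0, 0], [0, 0, 0], [0, 0, 2]] with rank 1, so corank 2. A Groebner basis of the Jacobian ideal J(f) in C{u,v,w} is {3*u^2 + 6*u*v + v^4 + v^3 + 3*v^2, u^3 + 9*u^2 + 18*u*v + 4*v^3 + 9*v^2, u^2*v - 5*u^2 - 10*u*v - 8*v^3/3 - 5*v^2, 2*u^2 + u*v^2 + 4*u*v + 5*v^3/3 + 2*v^2, w}; counting standard monomials gives mu = 7. Corank 2; j^3 = (u + v)^3 is a perfect cube, so E-series; the 4-jet and mu = 7 give E_7.

Type E7, Milnor number mu = 7.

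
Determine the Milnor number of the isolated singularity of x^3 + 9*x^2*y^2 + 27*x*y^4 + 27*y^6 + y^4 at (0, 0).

6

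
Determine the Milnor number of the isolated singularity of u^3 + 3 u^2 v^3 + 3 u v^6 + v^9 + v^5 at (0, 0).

8

The Hessian of f at 0 is [[0, 0], [0, 0]] with rank 0, so corank 2. A Groebner basis of the Jacobian ideal J(f) in C{u,v} is {u^2/2 + u*v^3, v^4, u^3, u^2*v}; counting standard monomials gives mu = 8. Corank 2; j^3 = u^3 is a perfect cube, so E-series; the 5-jet and mu = 8 give E_8.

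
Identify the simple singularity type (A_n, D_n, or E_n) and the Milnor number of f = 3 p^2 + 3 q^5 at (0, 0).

The Hessian of f at 0 has rank 1. Corank 1: A-series; mu = 4 gives A_4.

Type A_{4}, Milnor number mu = 4.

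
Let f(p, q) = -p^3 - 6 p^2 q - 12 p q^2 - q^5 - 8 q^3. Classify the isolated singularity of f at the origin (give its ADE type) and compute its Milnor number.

Type E_8, Milnor number mu = 8.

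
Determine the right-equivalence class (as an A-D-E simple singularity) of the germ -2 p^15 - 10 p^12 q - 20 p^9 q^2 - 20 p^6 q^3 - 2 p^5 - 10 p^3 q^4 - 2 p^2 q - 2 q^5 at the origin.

The Hessian of f at 0 has rank 0. Corank 2; j^3 = -2*p^2*q has shape L^2 M (L != M), so D-series; mu = 6 gives D_6.

D6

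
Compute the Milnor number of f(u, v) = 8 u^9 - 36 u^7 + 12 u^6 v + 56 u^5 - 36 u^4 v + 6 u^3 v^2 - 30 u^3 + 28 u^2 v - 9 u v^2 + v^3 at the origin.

4

The Hessian of f at 0 is [[0, 0], [0, 0]] with rank 0, so corank 2. A Groebner basis of the Jacobian ideal J(f) in C{u,v} is {v^3, u^2 - 3*v^2/26, u*v - 9*v^2/26}; counting standard monomials gives mu = 4. Corank 2; j^3 = -(3*u - v)*(10*u^2 - 6*u*v + v^2) splits into three distinct lines over C (the quadratic factor has nonzero discriminant), so D_4.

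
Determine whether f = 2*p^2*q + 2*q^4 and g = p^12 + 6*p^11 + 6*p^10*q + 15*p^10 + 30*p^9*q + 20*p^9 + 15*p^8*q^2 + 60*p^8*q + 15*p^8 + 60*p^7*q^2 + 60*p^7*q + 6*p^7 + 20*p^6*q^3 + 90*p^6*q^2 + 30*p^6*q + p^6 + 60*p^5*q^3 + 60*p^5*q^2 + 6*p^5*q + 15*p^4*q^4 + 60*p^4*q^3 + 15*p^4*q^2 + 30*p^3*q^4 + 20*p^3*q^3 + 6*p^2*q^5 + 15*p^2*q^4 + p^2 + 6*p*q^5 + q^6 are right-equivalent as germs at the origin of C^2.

The Hessian of f at 0 has rank 0. Corank 2; j^3 = 2*p^2*q has shape L^2 M (L != M), so D-series; mu = 5 gives D_5. The Hessian of g at 0 has rank 1. Corank 1: A-series; mu = 5 gives A_5. f is D_5 but g is A_5, hence not right-equivalent.

No.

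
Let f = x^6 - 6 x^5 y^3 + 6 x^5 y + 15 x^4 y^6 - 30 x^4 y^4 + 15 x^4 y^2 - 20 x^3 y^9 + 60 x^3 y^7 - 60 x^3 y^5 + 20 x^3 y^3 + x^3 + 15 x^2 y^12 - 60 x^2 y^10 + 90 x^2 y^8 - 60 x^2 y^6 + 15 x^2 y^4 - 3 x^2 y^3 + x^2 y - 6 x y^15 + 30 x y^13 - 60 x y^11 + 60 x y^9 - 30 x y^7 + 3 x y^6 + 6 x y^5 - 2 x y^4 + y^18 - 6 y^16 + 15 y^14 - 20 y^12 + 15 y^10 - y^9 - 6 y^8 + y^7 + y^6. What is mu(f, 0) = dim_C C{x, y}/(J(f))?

7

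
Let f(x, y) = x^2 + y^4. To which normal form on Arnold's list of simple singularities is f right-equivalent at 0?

A_{3}

The Hessian of f at 0 is [[2, 0], [0, 0]] with rank 1, so corank 1. A Groebner basis of the Jacobian ideal J(f) in C{x,y} is {y^3, x}; counting standard monomials gives mu = 3. Corank 1: A-series; mu = 3 gives A_3.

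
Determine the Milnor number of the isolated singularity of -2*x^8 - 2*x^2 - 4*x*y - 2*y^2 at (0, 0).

The Hessian of f at 0 has rank 1. Corank 1: A-series; mu = 7 gives A_7.

7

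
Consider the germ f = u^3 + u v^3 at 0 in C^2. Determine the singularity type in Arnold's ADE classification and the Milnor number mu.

The Hessian of f at 0 has rank 0. Corank 2; j^3 = u^3 is a perfect cube, so E-series; the 4-jet and mu = 7 give E_7.

Type E_{7}, Milnor number mu = 7.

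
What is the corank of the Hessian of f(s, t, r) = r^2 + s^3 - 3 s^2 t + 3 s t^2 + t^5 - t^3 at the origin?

Hessian at 0 has rank 1.

2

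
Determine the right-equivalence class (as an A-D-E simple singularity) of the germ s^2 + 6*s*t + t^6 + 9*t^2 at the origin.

The Hessian of f at 0 has rank 1. Corank 1: A-series; mu = 5 gives A_5.

A_{5}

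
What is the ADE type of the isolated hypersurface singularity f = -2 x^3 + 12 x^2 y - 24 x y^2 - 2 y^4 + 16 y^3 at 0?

E_6

The Hessian of f at 0 has rank 0. Corank 2; j^3 = -2*(x - 2*y)^3 is a perfect cube, so E-series; the 4-jet and mu = 6 give E_6.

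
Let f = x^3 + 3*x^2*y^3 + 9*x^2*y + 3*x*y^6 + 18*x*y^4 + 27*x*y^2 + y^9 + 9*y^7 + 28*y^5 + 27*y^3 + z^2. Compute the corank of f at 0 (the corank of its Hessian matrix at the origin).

Hessian at 0 has rank 1.

2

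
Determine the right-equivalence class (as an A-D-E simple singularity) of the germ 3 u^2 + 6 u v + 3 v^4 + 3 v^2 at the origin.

The Hessian of f at 0 has rank 1. Corank 1: A-series; mu = 3 gives A_3.

A_3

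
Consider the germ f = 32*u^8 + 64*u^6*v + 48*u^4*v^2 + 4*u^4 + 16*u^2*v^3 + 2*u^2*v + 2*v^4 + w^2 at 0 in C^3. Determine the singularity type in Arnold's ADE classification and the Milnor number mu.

The Hessian of f at 0 has rank 1. Corank 2; j^3 = 2*u^2*v has shape L^2 M (L != M), so D-series; mu = 5 gives D_5.

Type D_5, Milnor number mu = 5.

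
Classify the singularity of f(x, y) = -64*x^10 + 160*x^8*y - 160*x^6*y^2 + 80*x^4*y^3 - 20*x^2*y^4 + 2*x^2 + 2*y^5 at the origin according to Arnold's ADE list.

The Hessian of f at 0 has rank 1. Corank 1: A-series; mu = 4 gives A_4.

A_{4}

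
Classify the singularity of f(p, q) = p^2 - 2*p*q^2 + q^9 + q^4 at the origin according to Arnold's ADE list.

A8

The Hessian of f at 0 has rank 1. Corank 1: A-series; mu = 8 gives A_8.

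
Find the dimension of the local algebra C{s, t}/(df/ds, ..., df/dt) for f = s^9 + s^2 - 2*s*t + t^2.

8

The Hessian of f at 0 has rank 1. Corank 1: A-series; mu = 8 gives A_8.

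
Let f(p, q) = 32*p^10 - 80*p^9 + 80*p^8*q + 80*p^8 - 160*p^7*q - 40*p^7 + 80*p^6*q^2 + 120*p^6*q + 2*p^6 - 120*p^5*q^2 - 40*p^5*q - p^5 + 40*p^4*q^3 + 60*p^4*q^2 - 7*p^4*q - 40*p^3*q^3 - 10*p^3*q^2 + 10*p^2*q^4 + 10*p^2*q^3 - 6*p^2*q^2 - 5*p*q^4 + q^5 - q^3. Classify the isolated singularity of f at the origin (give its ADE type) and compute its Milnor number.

Type E8, Milnor number mu = 8.

The Hessian of f at 0 has rank 0. Corank 2; j^3 = -q^3 is a perfect cube, so E-series; the 5-jet and mu = 8 give E_8.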